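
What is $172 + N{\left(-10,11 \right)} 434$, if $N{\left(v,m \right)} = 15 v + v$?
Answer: $-69268$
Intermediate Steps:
$N{\left(v,m \right)} = 16 v$
$172 + N{\left(-10,11 \right)} 434 = 172 + 16 \left(-10\right) 434 = 172 - 69440 = -69268$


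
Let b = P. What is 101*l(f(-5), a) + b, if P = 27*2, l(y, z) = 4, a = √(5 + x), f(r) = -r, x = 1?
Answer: 458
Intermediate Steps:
a = √6 (a = √(5 + 1) = √6 ≈ 2.4495)
P = 54
b = 54
101*l(f(-5), a) + b = 101*4 + 54 = 404 + 54 = 458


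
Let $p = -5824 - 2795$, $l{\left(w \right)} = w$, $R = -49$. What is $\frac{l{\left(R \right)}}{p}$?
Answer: $\frac{49}{8619} \approx 0.0056851$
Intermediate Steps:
$p = -8619$ ($p = -5824 - 2795 = -8619$)
$\frac{l{\left(R \right)}}{p} = - \frac{49}{-8619} = \left(-49\right) \left(- \frac{1}{8619}\right) = \frac{49}{8619}$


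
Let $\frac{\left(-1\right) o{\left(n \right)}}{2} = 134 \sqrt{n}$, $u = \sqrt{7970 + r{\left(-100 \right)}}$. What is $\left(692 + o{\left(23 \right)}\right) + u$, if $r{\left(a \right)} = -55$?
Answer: $692 + \sqrt{7915} - 268 \sqrt{23} \approx -504.32$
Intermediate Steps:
$u = \sqrt{7915}$ ($u = \sqrt{7970 - 55} = \sqrt{7915} \approx 88.966$)
$o{\left(n \right)} = - 268 \sqrt{n}$ ($o{\left(n \right)} = - 2 \cdot 134 \sqrt{n} = - 268 \sqrt{n}$)
$\left(692 + o{\left(23 \right)}\right) + u = \left(692 - 268 \sqrt{23}\right) + \sqrt{7915} = 692 + \sqrt{7915} - 268 \sqrt{23}$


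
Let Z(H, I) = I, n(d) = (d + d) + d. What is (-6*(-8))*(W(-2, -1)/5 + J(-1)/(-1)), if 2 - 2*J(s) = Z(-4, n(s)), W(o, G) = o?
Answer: -696/5 ≈ -139.20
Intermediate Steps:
n(d) = 3*d (n(d) = 2*d + d = 3*d)
J(s) = 1 - 3*s/2
(-6*(-8))*(W(-2, -1)/5 + J(-1)/(-1)) = (-6*(-8))*(-2/5 + (1 - 3/2*(-1))/(-1)) = 48*(-2*⅕ + (1 + 3/2)*(-1)) = 48*(-⅖ + (5/2)*(-1)) = 48*(-⅖ - 5/2) = 48*(-29/10) = -696/5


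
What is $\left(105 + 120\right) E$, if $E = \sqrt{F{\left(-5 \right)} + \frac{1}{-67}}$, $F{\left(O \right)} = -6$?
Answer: $\frac{225 i \sqrt{27001}}{67} \approx 551.82 i$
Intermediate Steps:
$E = \frac{i \sqrt{27001}}{67}$ ($E = \sqrt{-6 + \frac{1}{-67}} = \sqrt{-6 - \frac{1}{67}} = \sqrt{- \frac{403}{67}} = \frac{i \sqrt{27001}}{67} \approx 2.4525 i$)
$\left(105 + 120\right) E = \left(105 + 120\right) \frac{i \sqrt{27001}}{67} = 225 \frac{i \sqrt{27001}}{67} = \frac{225 i \sqrt{27001}}{67}$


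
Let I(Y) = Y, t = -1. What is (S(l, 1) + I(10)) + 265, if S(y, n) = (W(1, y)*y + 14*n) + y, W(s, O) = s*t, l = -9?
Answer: 289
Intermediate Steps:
W(s, O) = -s (W(s, O) = s*(-1) = -s)
S(y, n) = 14*n (S(y, n) = ((-1*1)*y + 14*n) + y = (-y + 14*n) + y = 14*n)
(S(l, 1) + I(10)) + 265 = (14*1 + 10) + 265 = (14 + 10) + 265 = 24 + 265 = 289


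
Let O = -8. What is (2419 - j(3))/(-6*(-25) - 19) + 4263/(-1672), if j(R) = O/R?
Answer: 10471721/657096 ≈ 15.936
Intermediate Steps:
j(R) = -8/R
(2419 - j(3))/(-6*(-25) - 19) + 4263/(-1672) = (2419 - (-8)/3)/(-6*(-25) - 19) + 4263/(-1672) = (2419 - (-8)/3)/(150 - 19) + 4263*(-1/1672) = (2419 - 1*(-8/3))/131 - 4263/1672 = (2419 + 8/3)*(1/131) - 4263/1672 = (7265/3)*(1/131) - 4263/1672 = 7265/393 - 4263/1672 = 10471721/657096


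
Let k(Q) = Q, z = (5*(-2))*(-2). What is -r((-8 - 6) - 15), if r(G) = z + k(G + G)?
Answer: 38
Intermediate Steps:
z = 20 (z = -10*(-2) = 20)
r(G) = 20 + 2*G (r(G) = 20 + (G + G) = 20 + 2*G)
-r((-8 - 6) - 15) = -(20 + 2*((-8 - 6) - 15)) = -(20 + 2*(-14 - 15)) = -(20 + 2*(-29)) = -(20 - 58) = -1*(-38) = 38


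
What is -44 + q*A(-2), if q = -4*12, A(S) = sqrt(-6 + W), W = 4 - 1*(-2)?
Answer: -44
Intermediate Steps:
W = 6 (W = 4 + 2 = 6)
A(S) = 0 (A(S) = sqrt(-6 + 6) = sqrt(0) = 0)
q = -48
-44 + q*A(-2) = -44 - 48*0 = -44 + 0 = -44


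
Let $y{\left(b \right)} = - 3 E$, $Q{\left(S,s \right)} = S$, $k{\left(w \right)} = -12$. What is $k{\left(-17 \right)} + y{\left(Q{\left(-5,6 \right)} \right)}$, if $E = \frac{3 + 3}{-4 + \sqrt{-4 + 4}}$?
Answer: $- \frac{15}{2} \approx -7.5$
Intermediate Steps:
$E = - \frac{3}{2}$ ($E = \frac{6}{-4 + \sqrt{0}} = \frac{6}{-4 + 0} = \frac{6}{-4} = 6 \left(- \frac{1}{4}\right) = - \frac{3}{2} \approx -1.5$)
$y{\left(b \right)} = \frac{9}{2}$ ($y{\left(b \right)} = \left(-3\right) \left(- \frac{3}{2}\right) = \frac{9}{2}$)
$k{\left(-17 \right)} + y{\left(Q{\left(-5,6 \right)} \right)} = -12 + \frac{9}{2} = - \frac{15}{2}$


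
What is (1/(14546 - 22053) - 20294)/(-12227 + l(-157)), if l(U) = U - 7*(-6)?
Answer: 50782353/30883798 ≈ 1.6443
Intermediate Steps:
l(U) = 42 + U (l(U) = U + 42 = 42 + U)
(1/(14546 - 22053) - 20294)/(-12227 + l(-157)) = (1/(14546 - 22053) - 20294)/(-12227 + (42 - 157)) = (1/(-7507) - 20294)/(-12227 - 115) = (-1/7507 - 20294)/(-12342) = -152347059/7507*(-1/12342) = 50782353/30883798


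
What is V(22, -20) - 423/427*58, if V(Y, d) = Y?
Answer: -15140/427 ≈ -35.457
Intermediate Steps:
V(22, -20) - 423/427*58 = 22 - 423/427*58 = 22 - 24534/427 = -15140/427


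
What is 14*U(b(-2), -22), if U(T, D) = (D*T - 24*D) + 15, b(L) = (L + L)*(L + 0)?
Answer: 5138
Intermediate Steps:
b(L) = 2*L² (b(L) = (2*L)*L = 2*L²)
U(T, D) = 15 - 24*D + D*T (U(T, D) = (-24*D + D*T) + 15 = 15 - 24*D + D*T)
14*U(b(-2), -22) = 14*(15 - 24*(-22) - 44*(-2)²) = 14*(15 + 528 - 44*4) = 14*(15 + 528 - 22*8) = 14*(15 + 528 - 176) = 14*367 = 5138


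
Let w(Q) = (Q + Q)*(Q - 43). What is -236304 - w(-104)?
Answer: -266880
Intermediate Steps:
w(Q) = 2*Q*(-43 + Q) (w(Q) = (2*Q)*(-43 + Q) = 2*Q*(-43 + Q))
-236304 - w(-104) = -236304 - 2*(-104)*(-43 - 104) = -236304 - 2*(-104)*(-147) = -236304 - 1*30576 = -236304 - 30576 = -266880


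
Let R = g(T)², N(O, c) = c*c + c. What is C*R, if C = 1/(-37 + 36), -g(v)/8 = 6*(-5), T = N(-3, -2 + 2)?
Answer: -57600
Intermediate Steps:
N(O, c) = c + c² (N(O, c) = c² + c = c + c²)
T = 0 (T = (-2 + 2)*(1 + (-2 + 2)) = 0*(1 + 0) = 0*1 = 0)
g(v) = 240 (g(v) = -48*(-5) = -8*(-30) = 240)
C = -1 (C = 1/(-1) = -1)
R = 57600 (R = 240² = 57600)
C*R = -1*57600 = -57600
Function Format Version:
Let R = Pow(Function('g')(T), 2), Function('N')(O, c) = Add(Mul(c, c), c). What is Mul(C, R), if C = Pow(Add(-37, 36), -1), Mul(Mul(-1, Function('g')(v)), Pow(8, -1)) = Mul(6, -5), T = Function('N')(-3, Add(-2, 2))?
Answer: -57600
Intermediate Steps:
Function('N')(O, c) = Add(c, Pow(c, 2)) (Function('N')(O, c) = Add(Pow(c, 2), c) = Add(c, Pow(c, 2)))
T = 0 (T = Mul(Add(-2, 2), Add(1, Add(-2, 2))) = Mul(0, Add(1, 0)) = Mul(0, 1) = 0)
Function('g')(v) = 240 (Function('g')(v) = Mul(-8, Mul(6, -5)) = Mul(-8, -30) = 240)
C = -1 (C = Pow(-1, -1) = -1)
R = 57600 (R = Pow(240, 2) = 57600)
Mul(C, R) = Mul(-1, 57600) = -57600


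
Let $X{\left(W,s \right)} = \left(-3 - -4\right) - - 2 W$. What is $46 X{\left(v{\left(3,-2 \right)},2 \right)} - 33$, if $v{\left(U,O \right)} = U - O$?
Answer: $473$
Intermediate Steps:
$X{\left(W,s \right)} = 1 + 2 W$ ($X{\left(W,s \right)} = \left(-3 + 4\right) + 2 W = 1 + 2 W$)
$46 X{\left(v{\left(3,-2 \right)},2 \right)} - 33 = 46 \left(1 + 2 \left(3 - -2\right)\right) - 33 = 46 \left(1 + 2 \left(3 + 2\right)\right) - 33 = 46 \left(1 + 2 \cdot 5\right) - 33 = 46 \left(1 + 10\right) - 33 = 46 \cdot 11 - 33 = 506 - 33 = 473$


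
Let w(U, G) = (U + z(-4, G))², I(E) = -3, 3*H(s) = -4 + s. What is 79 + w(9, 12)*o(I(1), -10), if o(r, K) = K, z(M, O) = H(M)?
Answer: -2899/9 ≈ -322.11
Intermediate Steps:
H(s) = -4/3 + s/3 (H(s) = (-4 + s)/3 = -4/3 + s/3)
z(M, O) = -4/3 + M/3
w(U, G) = (-8/3 + U)² (w(U, G) = (U + (-4/3 + (⅓)*(-4)))² = (U + (-4/3 - 4/3))² = (U - 8/3)² = (-8/3 + U)²)
79 + w(9, 12)*o(I(1), -10) = 79 + ((-8 + 3*9)²/9)*(-10) = 79 + ((-8 + 27)²/9)*(-10) = 79 + ((⅑)*19²)*(-10) = 79 + ((⅑)*361)*(-10) = 79 + (361/9)*(-10) = 79 - 3610/9 = -2899/9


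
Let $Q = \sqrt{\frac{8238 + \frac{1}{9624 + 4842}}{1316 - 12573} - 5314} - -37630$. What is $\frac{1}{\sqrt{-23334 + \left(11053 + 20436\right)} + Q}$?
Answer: $\frac{162843762}{6127810764060 + 162843762 \sqrt{8155} + i \sqrt{140936540868911909874}} \approx 2.6511 \cdot 10^{-5} - 5.1238 \cdot 10^{-8} i$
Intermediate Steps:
$Q = 37630 + \frac{i \sqrt{140936540868911909874}}{162843762}$ ($Q = \sqrt{\frac{8238 + \frac{1}{14466}}{-11257} - 5314} + 37630 = \sqrt{\left(8238 + \frac{1}{14466}\right) \left(- \frac{1}{11257}\right) - 5314} + 37630 = \sqrt{\frac{119170909}{14466} \left(- \frac{1}{11257}\right) - 5314} + 37630 = \sqrt{- \frac{119170909}{162843762} - 5314} + 37630 = \sqrt{- \frac{865470922177}{162843762}} + 37630 = \frac{i \sqrt{140936540868911909874}}{162843762} + 37630 = 37630 + \frac{i \sqrt{140936540868911909874}}{162843762} \approx 37630.0 + 72.902 i$)
$\frac{1}{\sqrt{-23334 + \left(11053 + 20436\right)} + Q} = \frac{1}{\sqrt{-23334 + \left(11053 + 20436\right)} + \left(37630 + \frac{i \sqrt{140936540868911909874}}{162843762}\right)} = \frac{1}{\sqrt{-23334 + 31489} + \left(37630 + \frac{i \sqrt{140936540868911909874}}{162843762}\right)} = \frac{1}{\sqrt{8155} + \left(37630 + \frac{i \sqrt{140936540868911909874}}{162843762}\right)} = \frac{1}{37630 + \sqrt{8155} + \frac{i \sqrt{140936540868911909874}}{162843762}}$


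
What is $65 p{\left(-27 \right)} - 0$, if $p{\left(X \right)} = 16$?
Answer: $1040$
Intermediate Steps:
$65 p{\left(-27 \right)} - 0 = 65 \cdot 16 - 0 = 1040 + 0 = 1040$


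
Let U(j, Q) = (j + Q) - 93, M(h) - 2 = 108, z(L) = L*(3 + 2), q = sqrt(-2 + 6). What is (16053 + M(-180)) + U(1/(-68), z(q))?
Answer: 1093439/68 ≈ 16080.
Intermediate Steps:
q = 2 (q = sqrt(4) = 2)
z(L) = 5*L (z(L) = L*5 = 5*L)
M(h) = 110 (M(h) = 2 + 108 = 110)
U(j, Q) = -93 + Q + j (U(j, Q) = (Q + j) - 93 = -93 + Q + j)
(16053 + M(-180)) + U(1/(-68), z(q)) = (16053 + 110) + (-93 + 5*2 + 1/(-68)) = 16163 + (-93 + 10 - 1/68) = 16163 - 5645/68 = 1093439/68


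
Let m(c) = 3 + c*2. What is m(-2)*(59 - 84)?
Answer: 25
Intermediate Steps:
m(c) = 3 + 2*c
m(-2)*(59 - 84) = (3 + 2*(-2))*(59 - 84) = (3 - 4)*(-25) = -1*(-25) = 25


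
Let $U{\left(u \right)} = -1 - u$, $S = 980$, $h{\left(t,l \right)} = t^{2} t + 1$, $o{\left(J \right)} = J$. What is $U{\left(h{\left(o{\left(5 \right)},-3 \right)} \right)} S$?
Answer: $-124460$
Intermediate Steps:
$h{\left(t,l \right)} = 1 + t^{3}$ ($h{\left(t,l \right)} = t^{3} + 1 = 1 + t^{3}$)
$U{\left(h{\left(o{\left(5 \right)},-3 \right)} \right)} S = \left(-1 - \left(1 + 5^{3}\right)\right) 980 = \left(-1 - \left(1 + 125\right)\right) 980 = \left(-1 - 126\right) 980 = \left(-127\right) 980 = -124460$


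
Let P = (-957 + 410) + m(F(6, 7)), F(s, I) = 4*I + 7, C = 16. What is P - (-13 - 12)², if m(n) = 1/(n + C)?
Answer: -59771/51 ≈ -1172.0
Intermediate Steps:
F(s, I) = 7 + 4*I
m(n) = 1/(16 + n) (m(n) = 1/(n + 16) = 1/(16 + n))
P = -27896/51 (P = (-957 + 410) + 1/(16 + (7 + 4*7)) = -547 + 1/(16 + (7 + 28)) = -547 + 1/(16 + 35) = -547 + 1/51 = -27896/51 ≈ -546.98)
P - (-13 - 12)² = -27896/51 - (-13 - 12)² = -27896/51 - 1*(-25)² = -27896/51 - 1*625 = -27896/51 - 625 = -59771/51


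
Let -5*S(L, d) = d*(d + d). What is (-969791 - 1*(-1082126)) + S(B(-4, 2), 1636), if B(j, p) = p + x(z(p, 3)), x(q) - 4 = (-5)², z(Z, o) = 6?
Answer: -4791317/5 ≈ -9.5826e+5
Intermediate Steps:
x(q) = 29 (x(q) = 4 + (-5)² = 4 + 25 = 29)
B(j, p) = 29 + p (B(j, p) = p + 29 = 29 + p)
S(L, d) = -2*d²/5 (S(L, d) = -d*(d + d)/5 = -d*2*d/5 = -2*d²/5)
(-969791 - 1*(-1082126)) + S(B(-4, 2), 1636) = (-969791 - 1*(-1082126)) - ⅖*1636² = (-969791 + 1082126) - ⅖*2676496 = 112335 - 5352992/5 = -4791317/5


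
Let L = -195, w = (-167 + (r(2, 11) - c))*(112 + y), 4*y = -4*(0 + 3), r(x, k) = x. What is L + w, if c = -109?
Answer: -6299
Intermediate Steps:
y = -3 (y = (-4*(0 + 3))/4 = (-4*3)/4 = (¼)*(-12) = -3)
w = -6104 (w = (-167 + (2 - 1*(-109)))*(112 - 3) = (-167 + (2 + 109))*109 = (-167 + 111)*109 = -56*109 = -6104)
L + w = -195 - 6104 = -6299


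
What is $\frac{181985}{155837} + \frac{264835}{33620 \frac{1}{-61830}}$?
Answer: $- \frac{255178549353215}{523923994} \approx -4.8705 \cdot 10^{5}$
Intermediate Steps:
$\frac{181985}{155837} + \frac{264835}{33620 \frac{1}{-61830}} = 181985 \cdot \frac{1}{155837} + \frac{264835}{33620 \left(- \frac{1}{61830}\right)} = \frac{181985}{155837} + \frac{264835}{- \frac{3362}{6183}} = \frac{181985}{155837} + 264835 \left(- \frac{6183}{3362}\right) = \frac{181985}{155837} - \frac{1637474805}{3362} = - \frac{255178549353215}{523923994}$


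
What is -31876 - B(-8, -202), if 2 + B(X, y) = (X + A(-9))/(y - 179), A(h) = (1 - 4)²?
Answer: -12143993/381 ≈ -31874.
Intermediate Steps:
A(h) = 9 (A(h) = (-3)² = 9)
B(X, y) = -2 + (9 + X)/(-179 + y) (B(X, y) = -2 + (X + 9)/(y - 179) = -2 + (9 + X)/(-179 + y))
-31876 - B(-8, -202) = -31876 - (367 - 8 - 2*(-202))/(-179 - 202) = -31876 - (367 - 8 + 404)/(-381) = -31876 - (-1)*763/381 = -31876 - 1*(-763/381) = -31876 + 763/381 = -12143993/381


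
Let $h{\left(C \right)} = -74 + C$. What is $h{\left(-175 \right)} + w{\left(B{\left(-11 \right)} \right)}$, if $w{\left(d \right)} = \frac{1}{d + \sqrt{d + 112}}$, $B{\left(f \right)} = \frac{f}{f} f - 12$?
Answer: $- \frac{109583}{440} - \frac{\sqrt{89}}{440} \approx -249.07$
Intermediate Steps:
$B{\left(f \right)} = -12 + f$ ($B{\left(f \right)} = 1 f - 12 = f - 12 = -12 + f$)
$w{\left(d \right)} = \frac{1}{d + \sqrt{112 + d}}$
$h{\left(-175 \right)} + w{\left(B{\left(-11 \right)} \right)} = \left(-74 - 175\right) + \frac{1}{\left(-12 - 11\right) + \sqrt{112 - 23}} = -249 + \frac{1}{-23 + \sqrt{112 - 23}} = -249 + \frac{1}{-23 + \sqrt{89}}$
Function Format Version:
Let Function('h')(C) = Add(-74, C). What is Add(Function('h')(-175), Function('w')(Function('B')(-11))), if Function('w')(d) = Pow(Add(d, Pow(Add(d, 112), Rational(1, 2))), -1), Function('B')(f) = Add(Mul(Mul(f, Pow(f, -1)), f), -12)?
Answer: Add(Rational(-109583, 440), Mul(Rational(-1, 440), Pow(89, Rational(1, 2)))) ≈ -249.07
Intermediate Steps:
Function('B')(f) = Add(-12, f) (Function('B')(f) = Add(Mul(1, f), -12) = Add(f, -12) = Add(-12, f))
Function('w')(d) = Pow(Add(d, Pow(Add(112, d), Rational(1, 2))), -1)
Add(Function('h')(-175), Function('w')(Function('B')(-11))) = Add(Add(-74, -175), Pow(Add(Add(-12, -11), Pow(Add(112, Add(-12, -11)), Rational(1, 2))), -1)) = Add(-249, Pow(Add(-23, Pow(Add(112, -23), Rational(1, 2))), -1)) = Add(-249, Pow(Add(-23, Pow(89, Rational(1, 2))), -1))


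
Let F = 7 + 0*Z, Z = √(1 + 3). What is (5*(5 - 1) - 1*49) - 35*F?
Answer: -274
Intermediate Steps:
Z = 2 (Z = √4 = 2)
F = 7 (F = 7 + 0*2 = 7 + 0 = 7)
(5*(5 - 1) - 1*49) - 35*F = (5*(5 - 1) - 1*49) - 35*7 = (5*4 - 49) - 245 = (20 - 49) - 245 = -29 - 245 = -274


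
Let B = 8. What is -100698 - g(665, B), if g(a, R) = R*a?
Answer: -106018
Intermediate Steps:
-100698 - g(665, B) = -100698 - 8*665 = -100698 - 1*5320 = -100698 - 5320 = -106018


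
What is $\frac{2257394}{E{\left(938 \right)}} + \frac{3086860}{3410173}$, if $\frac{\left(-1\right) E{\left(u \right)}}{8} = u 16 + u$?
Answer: $- \frac{3652159756341}{217514474632} \approx -16.79$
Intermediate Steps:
$E{\left(u \right)} = - 136 u$ ($E{\left(u \right)} = - 8 \left(u 16 + u\right) = - 8 \left(16 u + u\right) = - 8 \cdot 17 u = - 136 u$)
$\frac{2257394}{E{\left(938 \right)}} + \frac{3086860}{3410173} = \frac{2257394}{\left(-136\right) 938} + \frac{3086860}{3410173} = \frac{2257394}{-127568} + 3086860 \cdot \frac{1}{3410173} = 2257394 \left(- \frac{1}{127568}\right) + \frac{3086860}{3410173} = - \frac{1128697}{63784} + \frac{3086860}{3410173} = - \frac{3652159756341}{217514474632}$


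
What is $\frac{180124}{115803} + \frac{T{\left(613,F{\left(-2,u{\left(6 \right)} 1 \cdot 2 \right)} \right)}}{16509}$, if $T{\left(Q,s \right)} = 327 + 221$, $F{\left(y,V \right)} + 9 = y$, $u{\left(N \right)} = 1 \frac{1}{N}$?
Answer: $\frac{1012375720}{637263909} \approx 1.5886$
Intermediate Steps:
$u{\left(N \right)} = \frac{1}{N}$
$F{\left(y,V \right)} = -9 + y$
$T{\left(Q,s \right)} = 548$
$\frac{180124}{115803} + \frac{T{\left(613,F{\left(-2,u{\left(6 \right)} 1 \cdot 2 \right)} \right)}}{16509} = \frac{180124}{115803} + \frac{548}{16509} = \frac{1012375720}{637263909}$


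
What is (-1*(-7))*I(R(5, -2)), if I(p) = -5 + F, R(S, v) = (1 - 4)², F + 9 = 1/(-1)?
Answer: -105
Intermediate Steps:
F = -10 (F = -9 + 1/(-1) = -9 - 1 = -10)
R(S, v) = 9 (R(S, v) = (-3)² = 9)
I(p) = -15 (I(p) = -5 - 10 = -15)
(-1*(-7))*I(R(5, -2)) = -1*(-7)*(-15) = 7*(-15) = -105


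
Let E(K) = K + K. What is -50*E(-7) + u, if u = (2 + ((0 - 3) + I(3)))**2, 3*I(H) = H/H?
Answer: 6304/9 ≈ 700.44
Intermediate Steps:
E(K) = 2*K
I(H) = 1/3 (I(H) = (H/H)/3 = (1/3)*1 = 1/3)
u = 4/9 (u = (2 + ((0 - 3) + 1/3))**2 = (2 + (-3 + 1/3))**2 = (2 - 8/3)**2 = (-2/3)**2 = 4/9 ≈ 0.44444)
-50*E(-7) + u = -100*(-7) + 4/9 = -50*(-14) + 4/9 = 700 + 4/9 = 6304/9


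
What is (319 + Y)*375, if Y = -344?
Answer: -9375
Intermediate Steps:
(319 + Y)*375 = (319 - 344)*375 = -25*375 = -9375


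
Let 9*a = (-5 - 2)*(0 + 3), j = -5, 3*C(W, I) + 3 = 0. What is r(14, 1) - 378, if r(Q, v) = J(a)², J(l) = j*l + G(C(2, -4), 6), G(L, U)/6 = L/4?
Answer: -9887/36 ≈ -274.64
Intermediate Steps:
C(W, I) = -1 (C(W, I) = -1 + (⅓)*0 = -1 + 0 = -1)
G(L, U) = 3*L/2 (G(L, U) = 6*(L/4) = 3*L/2)
a = -7/3 (a = ((-5 - 2)*(0 + 3))/9 = (-7*3)/9 = (⅑)*(-21) = -7/3 ≈ -2.3333)
J(l) = -3/2 - 5*l (J(l) = -5*l + (3/2)*(-1) = -5*l - 3/2 = -3/2 - 5*l)
r(Q, v) = 3721/36 (r(Q, v) = (-3/2 - 5*(-7/3))² = (-3/2 + 35/3)² = (61/6)² = 3721/36)
r(14, 1) - 378 = 3721/36 - 378 = -9887/36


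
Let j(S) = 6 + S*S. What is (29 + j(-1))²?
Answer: 1296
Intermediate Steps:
j(S) = 6 + S²
(29 + j(-1))² = (29 + (6 + (-1)²))² = (29 + (6 + 1))² = (29 + 7)² = 36² = 1296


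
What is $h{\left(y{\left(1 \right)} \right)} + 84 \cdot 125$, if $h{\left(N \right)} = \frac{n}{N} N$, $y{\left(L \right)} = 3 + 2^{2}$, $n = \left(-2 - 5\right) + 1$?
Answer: $10494$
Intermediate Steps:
$n = -6$ ($n = -7 + 1 = -6$)
$y{\left(L \right)} = 7$ ($y{\left(L \right)} = 3 + 4 = 7$)
$h{\left(N \right)} = -6$ ($h{\left(N \right)} = - \frac{6}{N} N = -6$)
$h{\left(y{\left(1 \right)} \right)} + 84 \cdot 125 = -6 + 84 \cdot 125 = -6 + 10500 = 10494$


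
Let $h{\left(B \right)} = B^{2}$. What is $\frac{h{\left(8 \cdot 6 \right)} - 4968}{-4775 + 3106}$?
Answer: $\frac{2664}{1669} \approx 1.5962$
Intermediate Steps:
$\frac{h{\left(8 \cdot 6 \right)} - 4968}{-4775 + 3106} = \frac{\left(8 \cdot 6\right)^{2} - 4968}{-4775 + 3106} = \frac{48^{2} - 4968}{-1669} = \left(2304 - 4968\right) \left(- \frac{1}{1669}\right) = \left(-2664\right) \left(- \frac{1}{1669}\right) = \frac{2664}{1669}$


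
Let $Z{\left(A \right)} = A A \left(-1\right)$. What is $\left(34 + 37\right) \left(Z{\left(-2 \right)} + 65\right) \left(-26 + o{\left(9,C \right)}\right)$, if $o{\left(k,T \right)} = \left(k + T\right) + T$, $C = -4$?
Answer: $-108275$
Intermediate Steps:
$Z{\left(A \right)} = - A^{2}$ ($Z{\left(A \right)} = A^{2} \left(-1\right) = - A^{2}$)
$o{\left(k,T \right)} = k + 2 T$ ($o{\left(k,T \right)} = \left(T + k\right) + T = k + 2 T$)
$\left(34 + 37\right) \left(Z{\left(-2 \right)} + 65\right) \left(-26 + o{\left(9,C \right)}\right) = \left(34 + 37\right) \left(- \left(-2\right)^{2} + 65\right) \left(-26 + \left(9 + 2 \left(-4\right)\right)\right) = 71 \left(\left(-1\right) 4 + 65\right) \left(-26 + \left(9 - 8\right)\right) = 71 \left(-4 + 65\right) \left(-26 + 1\right) = 71 \cdot 61 \left(-25\right) = 71 \left(-1525\right) = -108275$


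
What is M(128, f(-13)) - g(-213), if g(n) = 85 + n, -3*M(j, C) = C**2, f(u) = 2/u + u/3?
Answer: 553439/4563 ≈ 121.29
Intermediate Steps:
f(u) = 2/u + u/3 (f(u) = 2/u + u*(1/3) = 2/u + u/3)
M(j, C) = -C**2/3
M(128, f(-13)) - g(-213) = -(2/(-13) + (1/3)*(-13))**2/3 - (85 - 213) = -(2*(-1/13) - 13/3)**2/3 - 1*(-128) = -(-2/13 - 13/3)**2/3 + 128 = -(-175/39)**2/3 + 128 = -1/3*30625/1521 + 128 = -30625/4563 + 128 = 553439/4563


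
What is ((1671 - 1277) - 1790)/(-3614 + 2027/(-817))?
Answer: 1140532/2954665 ≈ 0.38601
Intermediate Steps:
((1671 - 1277) - 1790)/(-3614 + 2027/(-817)) = (394 - 1790)/(-3614 + 2027*(-1/817)) = -1396/(-3614 - 2027/817) = -1396/(-2954665/817) = -1396*(-817/2954665) = 1140532/2954665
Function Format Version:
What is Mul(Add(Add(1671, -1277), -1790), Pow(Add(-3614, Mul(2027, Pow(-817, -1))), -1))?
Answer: Rational(1140532, 2954665) ≈ 0.38601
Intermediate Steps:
Mul(Add(Add(1671, -1277), -1790), Pow(Add(-3614, Mul(2027, Pow(-817, -1))), -1)) = Mul(Add(394, -1790), Pow(Add(-3614, Mul(2027, Rational(-1, 817))), -1)) = Mul(-1396, Pow(Add(-3614, Rational(-2027, 817)), -1)) = Mul(-1396, Pow(Rational(-2954665, 817), -1)) = Mul(-1396, Rational(-817, 2954665)) = Rational(1140532, 2954665)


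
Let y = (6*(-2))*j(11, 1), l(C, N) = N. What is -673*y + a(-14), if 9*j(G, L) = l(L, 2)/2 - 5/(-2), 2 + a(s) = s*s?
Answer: 10004/3 ≈ 3334.7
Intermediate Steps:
a(s) = -2 + s**2 (a(s) = -2 + s*s = -2 + s**2)
j(G, L) = 7/18 (j(G, L) = (2/2 - 5/(-2))/9 = (2*(1/2) - 5*(-1/2))/9 = (1 + 5/2)/9 = (1/9)*(7/2) = 7/18)
y = -14/3 (y = (6*(-2))*(7/18) = -12*7/18 = -14/3 ≈ -4.6667)
-673*y + a(-14) = -673*(-14/3) + (-2 + (-14)**2) = 9422/3 + (-2 + 196) = 9422/3 + 194 = 10004/3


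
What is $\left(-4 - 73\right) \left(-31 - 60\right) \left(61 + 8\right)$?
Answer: $483483$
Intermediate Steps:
$\left(-4 - 73\right) \left(-31 - 60\right) \left(61 + 8\right) = \left(-77\right) \left(-91\right) 69 = 7007 \cdot 69 = 483483$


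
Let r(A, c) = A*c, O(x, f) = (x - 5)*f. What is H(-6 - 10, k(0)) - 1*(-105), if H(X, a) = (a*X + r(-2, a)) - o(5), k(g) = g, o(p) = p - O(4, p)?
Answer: 95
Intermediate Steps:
O(x, f) = f*(-5 + x) (O(x, f) = (-5 + x)*f = f*(-5 + x))
o(p) = 2*p (o(p) = p - p*(-5 + 4) = p - p*(-1) = p - (-1)*p = p + p = 2*p)
H(X, a) = -10 - 2*a + X*a (H(X, a) = (a*X - 2*a) - 2*5 = (X*a - 2*a) - 1*10 = (-2*a + X*a) - 10 = -10 - 2*a + X*a)
H(-6 - 10, k(0)) - 1*(-105) = (-10 - 2*0 + (-6 - 10)*0) - 1*(-105) = (-10 + 0 - 16*0) + 105 = (-10 + 0 + 0) + 105 = -10 + 105 = 95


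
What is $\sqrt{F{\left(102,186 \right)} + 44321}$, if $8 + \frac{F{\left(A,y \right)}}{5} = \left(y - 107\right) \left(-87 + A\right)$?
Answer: $\sqrt{50206} \approx 224.07$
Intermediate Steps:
$F{\left(A,y \right)} = -40 + 5 \left(-107 + y\right) \left(-87 + A\right)$ ($F{\left(A,y \right)} = -40 + 5 \left(y - 107\right) \left(-87 + A\right) = -40 + 5 \left(-107 + y\right) \left(-87 + A\right)$)
$\sqrt{F{\left(102,186 \right)} + 44321} = \sqrt{\left(46505 - 54570 - 80910 + 5 \cdot 102 \cdot 186\right) + 44321} = \sqrt{\left(46505 - 54570 - 80910 + 94860\right) + 44321} = \sqrt{5885 + 44321} = \sqrt{50206}$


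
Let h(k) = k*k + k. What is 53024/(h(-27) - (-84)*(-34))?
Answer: -26512/1077 ≈ -24.617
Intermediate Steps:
h(k) = k + k² (h(k) = k² + k = k + k²)
53024/(h(-27) - (-84)*(-34)) = 53024/(-27*(1 - 27) - (-84)*(-34)) = 53024/(-27*(-26) - 1*2856) = 53024/(702 - 2856) = 53024/(-2154) = 53024*(-1/2154) = -26512/1077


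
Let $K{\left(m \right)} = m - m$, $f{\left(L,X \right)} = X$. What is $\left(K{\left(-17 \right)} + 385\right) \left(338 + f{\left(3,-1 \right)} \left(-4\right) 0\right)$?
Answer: $130130$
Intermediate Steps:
$K{\left(m \right)} = 0$
$\left(K{\left(-17 \right)} + 385\right) \left(338 + f{\left(3,-1 \right)} \left(-4\right) 0\right) = \left(0 + 385\right) \left(338 + \left(-1\right) \left(-4\right) 0\right) = 385 \left(338 + 4 \cdot 0\right) = 385 \left(338 + 0\right) = 385 \cdot 338 = 130130$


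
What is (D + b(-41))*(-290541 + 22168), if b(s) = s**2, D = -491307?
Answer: 131402398498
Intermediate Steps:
(D + b(-41))*(-290541 + 22168) = (-491307 + (-41)**2)*(-290541 + 22168) = (-491307 + 1681)*(-268373) = -489626*(-268373) = 131402398498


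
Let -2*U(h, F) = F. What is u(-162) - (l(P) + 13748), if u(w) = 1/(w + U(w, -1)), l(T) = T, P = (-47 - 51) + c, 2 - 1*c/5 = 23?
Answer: -4375037/323 ≈ -13545.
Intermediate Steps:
c = -105 (c = 10 - 5*23 = 10 - 115 = -105)
U(h, F) = -F/2
P = -203 (P = (-47 - 51) - 105 = -98 - 105 = -203)
u(w) = 1/(½ + w) (u(w) = 1/(w - ½*(-1)) = 1/(w + ½) = 1/(½ + w))
u(-162) - (l(P) + 13748) = 2/(1 + 2*(-162)) - (-203 + 13748) = 2/(1 - 324) - 1*13545 = 2/(-323) - 13545 = 2*(-1/323) - 13545 = -2/323 - 13545 = -4375037/323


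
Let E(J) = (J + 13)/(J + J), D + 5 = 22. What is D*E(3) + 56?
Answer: 304/3 ≈ 101.33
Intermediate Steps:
D = 17 (D = -5 + 22 = 17)
E(J) = (13 + J)/(2*J) (E(J) = (13 + J)/((2*J)) = (13 + J)*(1/(2*J)) = (13 + J)/(2*J))
D*E(3) + 56 = 17*((1/2)*(13 + 3)/3) + 56 = 17*((1/2)*(1/3)*16) + 56 = 17*(8/3) + 56 = 136/3 + 56 = 304/3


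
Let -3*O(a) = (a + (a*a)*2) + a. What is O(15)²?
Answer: 25600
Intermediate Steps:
O(a) = -2*a/3 - 2*a²/3 (O(a) = -((a + (a*a)*2) + a)/3 = -((a + a²*2) + a)/3 = -((a + 2*a²) + a)/3 = -(2*a + 2*a²)/3 = -2*a/3 - 2*a²/3)
O(15)² = (-⅔*15*(1 + 15))² = (-⅔*15*16)² = (-160)² = 25600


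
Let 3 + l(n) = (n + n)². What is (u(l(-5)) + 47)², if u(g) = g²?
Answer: 89415936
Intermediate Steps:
l(n) = -3 + 4*n² (l(n) = -3 + (n + n)² = -3 + (2*n)² = -3 + 4*n²)
(u(l(-5)) + 47)² = ((-3 + 4*(-5)²)² + 47)² = ((-3 + 4*25)² + 47)² = ((-3 + 100)² + 47)² = (97² + 47)² = (9409 + 47)² = 9456² = 89415936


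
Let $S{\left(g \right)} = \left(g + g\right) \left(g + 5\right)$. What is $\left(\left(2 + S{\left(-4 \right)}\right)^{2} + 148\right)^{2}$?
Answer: $33856$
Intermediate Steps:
$S{\left(g \right)} = 2 g \left(5 + g\right)$
$\left(\left(2 + S{\left(-4 \right)}\right)^{2} + 148\right)^{2} = \left(\left(2 + 2 \left(-4\right) \left(5 - 4\right)\right)^{2} + 148\right)^{2} = \left(\left(2 + 2 \left(-4\right) 1\right)^{2} + 148\right)^{2} = \left(\left(2 - 8\right)^{2} + 148\right)^{2} = \left(\left(-6\right)^{2} + 148\right)^{2} = \left(36 + 148\right)^{2} = 184^{2} = 33856$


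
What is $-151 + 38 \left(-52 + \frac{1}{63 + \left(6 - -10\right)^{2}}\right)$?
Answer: $- \frac{678475}{319} \approx -2126.9$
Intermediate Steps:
$-151 + 38 \left(-52 + \frac{1}{63 + \left(6 - -10\right)^{2}}\right) = -151 + 38 \left(-52 + \frac{1}{63 + \left(6 + 10\right)^{2}}\right) = -151 + 38 \left(-52 + \frac{1}{63 + 16^{2}}\right) = -151 + 38 \left(-52 + \frac{1}{63 + 256}\right) = -151 + 38 \left(-52 + \frac{1}{319}\right) = -151 + 38 \left(- \frac{16587}{319}\right) = -151 - \frac{630306}{319} = - \frac{678475}{319}$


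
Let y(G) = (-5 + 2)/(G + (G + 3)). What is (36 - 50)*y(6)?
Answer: 14/5 ≈ 2.8000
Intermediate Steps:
y(G) = -3/(3 + 2*G) (y(G) = -3/(G + (3 + G)) = -3/(3 + 2*G))
(36 - 50)*y(6) = (36 - 50)*(-3/(3 + 2*6)) = -(-42)/(3 + 12) = -(-42)/15 = -14*(-1/5) = 14/5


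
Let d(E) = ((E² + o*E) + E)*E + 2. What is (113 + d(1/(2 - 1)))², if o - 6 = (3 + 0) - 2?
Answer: 15376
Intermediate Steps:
o = 7 (o = 6 + ((3 + 0) - 2) = 6 + (3 - 2) = 6 + 1 = 7)
d(E) = 2 + E*(E² + 8*E) (d(E) = ((E² + 7*E) + E)*E + 2 = (E² + 8*E)*E + 2 = E*(E² + 8*E) + 2 = 2 + E*(E² + 8*E))
(113 + d(1/(2 - 1)))² = (113 + (2 + (1/(2 - 1))³ + 8*(1/(2 - 1))²))² = (113 + (2 + (1/1)³ + 8*(1/1)²))² = (113 + (2 + 1³ + 8*1²))² = (113 + (2 + 1 + 8*1))² = (113 + (2 + 1 + 8))² = (113 + 11)² = 124² = 15376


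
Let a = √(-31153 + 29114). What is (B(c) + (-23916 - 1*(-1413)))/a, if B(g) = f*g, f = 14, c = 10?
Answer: 22363*I*√2039/2039 ≈ 495.25*I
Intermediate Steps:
a = I*√2039 (a = √(-2039) = I*√2039 ≈ 45.155*I)
B(g) = 14*g
(B(c) + (-23916 - 1*(-1413)))/a = (14*10 + (-23916 - 1*(-1413)))/((I*√2039)) = (140 + (-23916 + 1413))*(-I*√2039/2039) = (140 - 22503)*(-I*√2039/2039) = -(-22363)*I*√2039/2039 = 22363*I*√2039/2039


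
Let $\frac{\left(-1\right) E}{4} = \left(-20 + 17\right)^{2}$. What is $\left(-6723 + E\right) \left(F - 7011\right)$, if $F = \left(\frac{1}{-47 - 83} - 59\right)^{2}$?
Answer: $\frac{403117973181}{16900} \approx 2.3853 \cdot 10^{7}$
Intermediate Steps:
$F = \frac{58844241}{16900}$ ($F = \left(\frac{1}{-130} - 59\right)^{2} = \left(- \frac{1}{130} - 59\right)^{2} = \left(- \frac{7671}{130}\right)^{2} = \frac{58844241}{16900} \approx 3481.9$)
$E = -36$ ($E = - 4 \left(-20 + 17\right)^{2} = - 4 \left(-3\right)^{2} = \left(-4\right) 9 = -36$)
$\left(-6723 + E\right) \left(F - 7011\right) = \left(-6723 - 36\right) \left(\frac{58844241}{16900} - 7011\right) = \left(-6759\right) \left(- \frac{59641659}{16900}\right) = \frac{403117973181}{16900}$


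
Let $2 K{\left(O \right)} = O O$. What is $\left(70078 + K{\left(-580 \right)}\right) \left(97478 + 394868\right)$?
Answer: $117315220188$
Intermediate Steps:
$K{\left(O \right)} = \frac{O^{2}}{2}$ ($K{\left(O \right)} = \frac{O O}{2} = \frac{O^{2}}{2}$)
$\left(70078 + K{\left(-580 \right)}\right) \left(97478 + 394868\right) = \left(70078 + \frac{\left(-580\right)^{2}}{2}\right) \left(97478 + 394868\right) = \left(70078 + \frac{1}{2} \cdot 336400\right) 492346 = \left(70078 + 168200\right) 492346 = 238278 \cdot 492346 = 117315220188$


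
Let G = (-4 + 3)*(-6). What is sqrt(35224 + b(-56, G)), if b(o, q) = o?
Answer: 4*sqrt(2198) ≈ 187.53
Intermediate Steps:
G = 6 (G = -1*(-6) = 6)
sqrt(35224 + b(-56, G)) = sqrt(35224 - 56) = sqrt(35168) = 4*sqrt(2198)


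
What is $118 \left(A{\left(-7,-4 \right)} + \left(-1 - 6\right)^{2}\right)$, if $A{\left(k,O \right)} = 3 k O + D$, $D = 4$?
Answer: $16166$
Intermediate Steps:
$A{\left(k,O \right)} = 4 + 3 O k$ ($A{\left(k,O \right)} = 3 k O + 4 = 3 O k + 4 = 4 + 3 O k$)
$118 \left(A{\left(-7,-4 \right)} + \left(-1 - 6\right)^{2}\right) = 118 \left(\left(4 + 3 \left(-4\right) \left(-7\right)\right) + \left(-1 - 6\right)^{2}\right) = 118 \left(\left(4 + 84\right) + \left(-7\right)^{2}\right) = 118 \left(88 + 49\right) = 118 \cdot 137 = 16166$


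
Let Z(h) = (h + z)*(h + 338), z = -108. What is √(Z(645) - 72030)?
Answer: 3*√50649 ≈ 675.16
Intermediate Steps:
Z(h) = (-108 + h)*(338 + h) (Z(h) = (h - 108)*(h + 338) = (-108 + h)*(338 + h))
√(Z(645) - 72030) = √((-36504 + 645² + 230*645) - 72030) = √((-36504 + 416025 + 148350) - 72030) = √(527871 - 72030) = √455841 = 3*√50649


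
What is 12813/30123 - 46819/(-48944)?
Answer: 679149403/491446704 ≈ 1.3819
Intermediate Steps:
12813/30123 - 46819/(-48944) = 12813*(1/30123) - 46819*(-1/48944) = 4271/10041 + 46819/48944 = 679149403/491446704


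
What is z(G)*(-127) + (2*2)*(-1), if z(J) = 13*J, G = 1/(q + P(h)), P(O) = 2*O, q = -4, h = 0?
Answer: 1635/4 ≈ 408.75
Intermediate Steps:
G = -¼ (G = 1/(-4 + 2*0) = 1/(-4 + 0) = 1/(-4) = -¼ ≈ -0.25000)
z(G)*(-127) + (2*2)*(-1) = (13*(-¼))*(-127) + (2*2)*(-1) = -13/4*(-127) + 4*(-1) = 1651/4 - 4 = 1635/4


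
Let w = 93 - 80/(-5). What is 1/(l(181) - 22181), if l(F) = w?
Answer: -1/22072 ≈ -4.5306e-5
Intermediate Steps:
w = 109 (w = 93 - 80*(-1/5) = 93 + 16 = 109)
l(F) = 109
1/(l(181) - 22181) = 1/(109 - 22181) = 1/(-22072) = -1/22072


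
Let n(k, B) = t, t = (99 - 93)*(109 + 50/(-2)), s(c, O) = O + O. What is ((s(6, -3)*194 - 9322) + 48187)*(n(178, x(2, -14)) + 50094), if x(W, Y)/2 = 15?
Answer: 1907595198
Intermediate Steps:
x(W, Y) = 30 (x(W, Y) = 2*15 = 30)
s(c, O) = 2*O
t = 504 (t = 6*(109 + 50*(-½)) = 6*(109 - 25) = 6*84 = 504)
n(k, B) = 504
((s(6, -3)*194 - 9322) + 48187)*(n(178, x(2, -14)) + 50094) = (((2*(-3))*194 - 9322) + 48187)*(504 + 50094) = ((-6*194 - 9322) + 48187)*50598 = ((-1164 - 9322) + 48187)*50598 = (-10486 + 48187)*50598 = 37701*50598 = 1907595198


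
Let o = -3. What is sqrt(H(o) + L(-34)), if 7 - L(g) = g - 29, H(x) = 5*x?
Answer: sqrt(55) ≈ 7.4162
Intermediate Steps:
L(g) = 36 - g (L(g) = 7 - (g - 29) = 7 - (-29 + g) = 7 + (29 - g) = 36 - g)
sqrt(H(o) + L(-34)) = sqrt(5*(-3) + (36 - 1*(-34))) = sqrt(-15 + (36 + 34)) = sqrt(-15 + 70) = sqrt(55)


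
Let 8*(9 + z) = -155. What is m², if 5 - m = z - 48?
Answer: 423801/64 ≈ 6621.9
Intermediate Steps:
z = -227/8 (z = -9 + (⅛)*(-155) = -9 - 155/8 = -227/8 ≈ -28.375)
m = 651/8 (m = 5 - (-227/8 - 48) = 5 - 1*(-611/8) = 5 + 611/8 = 651/8 ≈ 81.375)
m² = (651/8)² = 423801/64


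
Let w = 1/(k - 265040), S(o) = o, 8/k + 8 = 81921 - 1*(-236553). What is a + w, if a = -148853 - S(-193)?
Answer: -6273914974375793/42203114316 ≈ -1.4866e+5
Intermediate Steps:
k = 4/159233 (k = 8/(-8 + (81921 - 1*(-236553))) = 8/(-8 + (81921 + 236553)) = 8/(-8 + 318474) = 8/318466 = 8*(1/318466) = 4/159233 ≈ 2.5120e-5)
a = -148660 (a = -148853 - 1*(-193) = -148853 + 193 = -148660)
w = -159233/42203114316 (w = 1/(4/159233 - 265040) = 1/(-42203114316/159233) = -159233/42203114316 ≈ -3.7730e-6)
a + w = -148660 - 159233/42203114316 = -6273914974375793/42203114316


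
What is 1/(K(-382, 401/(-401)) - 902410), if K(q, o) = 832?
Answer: -1/901578 ≈ -1.1092e-6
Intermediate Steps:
1/(K(-382, 401/(-401)) - 902410) = 1/(832 - 902410) = 1/(-901578) = -1/901578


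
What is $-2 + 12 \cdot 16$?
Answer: $190$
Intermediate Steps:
$-2 + 12 \cdot 16 = -2 + 192 = 190$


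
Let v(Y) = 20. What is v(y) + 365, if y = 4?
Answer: 385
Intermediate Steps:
v(y) + 365 = 20 + 365 = 385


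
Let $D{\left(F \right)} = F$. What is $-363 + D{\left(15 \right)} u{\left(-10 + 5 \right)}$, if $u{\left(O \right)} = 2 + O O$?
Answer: $42$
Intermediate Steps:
$u{\left(O \right)} = 2 + O^{2}$
$-363 + D{\left(15 \right)} u{\left(-10 + 5 \right)} = -363 + 15 \left(2 + \left(-10 + 5\right)^{2}\right) = -363 + 15 \left(2 + \left(-5\right)^{2}\right) = -363 + 15 \left(2 + 25\right) = -363 + 15 \cdot 27 = -363 + 405 = 42$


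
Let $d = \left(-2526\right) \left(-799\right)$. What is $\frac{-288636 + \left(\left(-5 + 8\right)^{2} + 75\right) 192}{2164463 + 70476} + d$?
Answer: $\frac{4510719002778}{2234939} \approx 2.0183 \cdot 10^{6}$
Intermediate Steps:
$d = 2018274$
$\frac{-288636 + \left(\left(-5 + 8\right)^{2} + 75\right) 192}{2164463 + 70476} + d = \frac{-288636 + \left(\left(-5 + 8\right)^{2} + 75\right) 192}{2164463 + 70476} + 2018274 = \frac{-288636 + \left(3^{2} + 75\right) 192}{2234939} + 2018274 = \left(-288636 + \left(9 + 75\right) 192\right) \frac{1}{2234939} + 2018274 = \left(-288636 + 84 \cdot 192\right) \frac{1}{2234939} + 2018274 = \left(-288636 + 16128\right) \frac{1}{2234939} + 2018274 = \left(-272508\right) \frac{1}{2234939} + 2018274 = - \frac{272508}{2234939} + 2018274 = \frac{4510719002778}{2234939}$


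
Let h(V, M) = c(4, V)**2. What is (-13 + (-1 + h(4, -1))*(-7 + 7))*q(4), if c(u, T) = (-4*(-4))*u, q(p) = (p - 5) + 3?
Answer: -26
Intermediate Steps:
q(p) = -2 + p (q(p) = (-5 + p) + 3 = -2 + p)
c(u, T) = 16*u
h(V, M) = 4096 (h(V, M) = (16*4)**2 = 64**2 = 4096)
(-13 + (-1 + h(4, -1))*(-7 + 7))*q(4) = (-13 + (-1 + 4096)*(-7 + 7))*(-2 + 4) = (-13 + 4095*0)*2 = (-13 + 0)*2 = -13*2 = -26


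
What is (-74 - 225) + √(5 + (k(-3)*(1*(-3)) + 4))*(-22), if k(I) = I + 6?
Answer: -299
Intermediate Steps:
k(I) = 6 + I
(-74 - 225) + √(5 + (k(-3)*(1*(-3)) + 4))*(-22) = (-74 - 225) + √(5 + ((6 - 3)*(1*(-3)) + 4))*(-22) = -299 + √(5 + (3*(-3) + 4))*(-22) = -299 + √(5 + (-9 + 4))*(-22) = -299 + √(5 - 5)*(-22) = -299 + √0*(-22) = -299 + 0*(-22) = -299 + 0 = -299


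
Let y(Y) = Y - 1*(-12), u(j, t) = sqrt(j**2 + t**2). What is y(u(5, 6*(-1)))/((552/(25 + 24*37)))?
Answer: 913/46 + 913*sqrt(61)/552 ≈ 32.766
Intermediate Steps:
y(Y) = 12 + Y (y(Y) = Y + 12 = 12 + Y)
y(u(5, 6*(-1)))/((552/(25 + 24*37))) = (12 + sqrt(5**2 + (6*(-1))**2))/((552/(25 + 24*37))) = (12 + sqrt(25 + (-6)**2))/((552/(25 + 888))) = (12 + sqrt(25 + 36))/((552/913)) = (12 + sqrt(61))/((552*(1/913))) = (12 + sqrt(61))/(552/913) = (12 + sqrt(61))*(913/552) = 913/46 + 913*sqrt(61)/552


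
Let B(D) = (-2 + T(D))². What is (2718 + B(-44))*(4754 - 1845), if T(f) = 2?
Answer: 7906662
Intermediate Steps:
B(D) = 0 (B(D) = (-2 + 2)² = 0² = 0)
(2718 + B(-44))*(4754 - 1845) = (2718 + 0)*(4754 - 1845) = 2718*2909 = 7906662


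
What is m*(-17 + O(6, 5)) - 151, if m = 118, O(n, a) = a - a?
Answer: -2157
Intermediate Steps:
O(n, a) = 0
m*(-17 + O(6, 5)) - 151 = 118*(-17 + 0) - 151 = 118*(-17) - 151 = -2006 - 151 = -2157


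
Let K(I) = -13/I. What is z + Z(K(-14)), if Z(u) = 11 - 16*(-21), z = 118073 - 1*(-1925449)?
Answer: 2043869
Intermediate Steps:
z = 2043522 (z = 118073 + 1925449 = 2043522)
Z(u) = 347 (Z(u) = 11 + 336 = 347)
z + Z(K(-14)) = 2043522 + 347 = 2043869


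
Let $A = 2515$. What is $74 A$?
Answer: $186110$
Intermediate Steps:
$74 A = 74 \cdot 2515 = 186110$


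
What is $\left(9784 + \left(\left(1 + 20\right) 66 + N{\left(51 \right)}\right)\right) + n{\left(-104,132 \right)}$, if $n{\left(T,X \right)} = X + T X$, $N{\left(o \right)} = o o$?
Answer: $175$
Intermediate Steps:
$N{\left(o \right)} = o^{2}$
$\left(9784 + \left(\left(1 + 20\right) 66 + N{\left(51 \right)}\right)\right) + n{\left(-104,132 \right)} = \left(9784 + \left(\left(1 + 20\right) 66 + 51^{2}\right)\right) + 132 \left(1 - 104\right) = \left(9784 + \left(21 \cdot 66 + 2601\right)\right) + 132 \left(-103\right) = \left(9784 + \left(1386 + 2601\right)\right) - 13596 = \left(9784 + 3987\right) - 13596 = 13771 - 13596 = 175$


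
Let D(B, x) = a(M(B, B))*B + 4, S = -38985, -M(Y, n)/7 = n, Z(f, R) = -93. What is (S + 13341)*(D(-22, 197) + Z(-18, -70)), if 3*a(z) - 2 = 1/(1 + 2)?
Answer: 8163340/3 ≈ 2.7211e+6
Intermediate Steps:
M(Y, n) = -7*n
a(z) = 7/9 (a(z) = ⅔ + 1/(3*(1 + 2)) = ⅔ + (⅓)/3 = ⅔ + (⅓)*(⅓) = ⅔ + ⅑ = 7/9)
D(B, x) = 4 + 7*B/9 (D(B, x) = 7*B/9 + 4 = 4 + 7*B/9)
(S + 13341)*(D(-22, 197) + Z(-18, -70)) = (-38985 + 13341)*((4 + (7/9)*(-22)) - 93) = -25644*((4 - 154/9) - 93) = -25644*(-118/9 - 93) = -25644*(-955/9) = 8163340/3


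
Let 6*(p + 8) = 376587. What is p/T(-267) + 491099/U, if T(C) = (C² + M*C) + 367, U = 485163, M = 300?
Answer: -7514369101/1170490392 ≈ -6.4198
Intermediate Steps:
p = 125513/2 (p = -8 + (⅙)*376587 = -8 + 125529/2 = 125513/2 ≈ 62757.)
T(C) = 367 + C² + 300*C (T(C) = (C² + 300*C) + 367 = 367 + C² + 300*C)
p/T(-267) + 491099/U = 125513/(2*(367 + (-267)² + 300*(-267))) + 491099/485163 = 125513/(2*(367 + 71289 - 80100)) + 491099*(1/485163) = (125513/2)/(-8444) + 70157/69309 = (125513/2)*(-1/8444) + 70157/69309 = -125513/16888 + 70157/69309 = -7514369101/1170490392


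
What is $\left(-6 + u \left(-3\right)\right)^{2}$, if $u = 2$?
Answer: $144$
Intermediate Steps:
$\left(-6 + u \left(-3\right)\right)^{2} = \left(-6 + 2 \left(-3\right)\right)^{2} = \left(-6 - 6\right)^{2} = \left(-12\right)^{2} = 144$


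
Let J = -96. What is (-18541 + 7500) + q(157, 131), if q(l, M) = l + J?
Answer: -10980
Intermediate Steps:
q(l, M) = -96 + l (q(l, M) = l - 96 = -96 + l)
(-18541 + 7500) + q(157, 131) = (-18541 + 7500) + (-96 + 157) = -11041 + 61 = -10980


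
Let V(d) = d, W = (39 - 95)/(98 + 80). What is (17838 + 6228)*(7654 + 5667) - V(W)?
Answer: 28531903582/89 ≈ 3.2058e+8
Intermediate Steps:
W = -28/89 (W = -56/178 = -56*1/178 = -28/89 ≈ -0.31461)
(17838 + 6228)*(7654 + 5667) - V(W) = (17838 + 6228)*(7654 + 5667) - 1*(-28/89) = 24066*13321 + 28/89 = 320583186 + 28/89 = 28531903582/89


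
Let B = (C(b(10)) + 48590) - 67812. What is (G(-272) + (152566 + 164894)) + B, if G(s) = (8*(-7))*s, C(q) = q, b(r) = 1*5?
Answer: 313475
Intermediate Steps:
b(r) = 5
G(s) = -56*s
B = -19217 (B = (5 + 48590) - 67812 = 48595 - 67812 = -19217)
(G(-272) + (152566 + 164894)) + B = (-56*(-272) + (152566 + 164894)) - 19217 = (15232 + 317460) - 19217 = 332692 - 19217 = 313475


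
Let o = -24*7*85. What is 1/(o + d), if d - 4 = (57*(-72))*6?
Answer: -1/38900 ≈ -2.5707e-5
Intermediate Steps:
d = -24620 (d = 4 + (57*(-72))*6 = 4 - 4104*6 = 4 - 24624 = -24620)
o = -14280 (o = -168*85 = -14280)
1/(o + d) = 1/(-14280 - 24620) = 1/(-38900) = -1/38900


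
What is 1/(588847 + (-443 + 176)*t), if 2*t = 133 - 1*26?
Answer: 2/1149125 ≈ 1.7405e-6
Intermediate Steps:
t = 107/2 (t = (133 - 1*26)/2 = (133 - 26)/2 = (½)*107 = 107/2 ≈ 53.500)
1/(588847 + (-443 + 176)*t) = 1/(588847 + (-443 + 176)*(107/2)) = 1/(588847 - 267*107/2) = 1/(588847 - 28569/2) = 1/(1149125/2) = 2/1149125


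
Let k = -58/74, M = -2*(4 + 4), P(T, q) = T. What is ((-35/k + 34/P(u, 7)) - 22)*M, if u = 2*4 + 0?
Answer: -12484/29 ≈ -430.48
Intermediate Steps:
u = 8 (u = 8 + 0 = 8)
M = -16 (M = -2*8 = -16)
k = -29/37 (k = -58*1/74 = -29/37 ≈ -0.78378)
((-35/k + 34/P(u, 7)) - 22)*M = ((-35/(-29/37) + 34/8) - 22)*(-16) = ((-35*(-37/29) + 34*(⅛)) - 22)*(-16) = ((1295/29 + 17/4) - 22)*(-16) = (5673/116 - 22)*(-16) = (3121/116)*(-16) = -12484/29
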